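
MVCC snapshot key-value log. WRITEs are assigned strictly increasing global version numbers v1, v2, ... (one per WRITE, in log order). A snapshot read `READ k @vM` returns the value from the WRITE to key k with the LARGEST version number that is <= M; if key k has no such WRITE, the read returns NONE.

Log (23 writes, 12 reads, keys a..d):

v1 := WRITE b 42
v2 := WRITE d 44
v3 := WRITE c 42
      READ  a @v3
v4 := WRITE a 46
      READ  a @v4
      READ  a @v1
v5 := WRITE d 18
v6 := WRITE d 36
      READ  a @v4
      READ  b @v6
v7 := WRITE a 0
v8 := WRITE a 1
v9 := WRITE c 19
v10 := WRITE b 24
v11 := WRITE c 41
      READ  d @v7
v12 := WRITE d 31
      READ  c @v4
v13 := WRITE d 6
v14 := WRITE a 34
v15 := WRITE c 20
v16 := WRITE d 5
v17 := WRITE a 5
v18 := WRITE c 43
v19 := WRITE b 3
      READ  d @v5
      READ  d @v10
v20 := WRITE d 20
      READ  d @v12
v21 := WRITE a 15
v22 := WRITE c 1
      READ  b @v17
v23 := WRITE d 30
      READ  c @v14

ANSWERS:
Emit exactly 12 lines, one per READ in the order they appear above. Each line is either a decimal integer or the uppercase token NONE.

v1: WRITE b=42  (b history now [(1, 42)])
v2: WRITE d=44  (d history now [(2, 44)])
v3: WRITE c=42  (c history now [(3, 42)])
READ a @v3: history=[] -> no version <= 3 -> NONE
v4: WRITE a=46  (a history now [(4, 46)])
READ a @v4: history=[(4, 46)] -> pick v4 -> 46
READ a @v1: history=[(4, 46)] -> no version <= 1 -> NONE
v5: WRITE d=18  (d history now [(2, 44), (5, 18)])
v6: WRITE d=36  (d history now [(2, 44), (5, 18), (6, 36)])
READ a @v4: history=[(4, 46)] -> pick v4 -> 46
READ b @v6: history=[(1, 42)] -> pick v1 -> 42
v7: WRITE a=0  (a history now [(4, 46), (7, 0)])
v8: WRITE a=1  (a history now [(4, 46), (7, 0), (8, 1)])
v9: WRITE c=19  (c history now [(3, 42), (9, 19)])
v10: WRITE b=24  (b history now [(1, 42), (10, 24)])
v11: WRITE c=41  (c history now [(3, 42), (9, 19), (11, 41)])
READ d @v7: history=[(2, 44), (5, 18), (6, 36)] -> pick v6 -> 36
v12: WRITE d=31  (d history now [(2, 44), (5, 18), (6, 36), (12, 31)])
READ c @v4: history=[(3, 42), (9, 19), (11, 41)] -> pick v3 -> 42
v13: WRITE d=6  (d history now [(2, 44), (5, 18), (6, 36), (12, 31), (13, 6)])
v14: WRITE a=34  (a history now [(4, 46), (7, 0), (8, 1), (14, 34)])
v15: WRITE c=20  (c history now [(3, 42), (9, 19), (11, 41), (15, 20)])
v16: WRITE d=5  (d history now [(2, 44), (5, 18), (6, 36), (12, 31), (13, 6), (16, 5)])
v17: WRITE a=5  (a history now [(4, 46), (7, 0), (8, 1), (14, 34), (17, 5)])
v18: WRITE c=43  (c history now [(3, 42), (9, 19), (11, 41), (15, 20), (18, 43)])
v19: WRITE b=3  (b history now [(1, 42), (10, 24), (19, 3)])
READ d @v5: history=[(2, 44), (5, 18), (6, 36), (12, 31), (13, 6), (16, 5)] -> pick v5 -> 18
READ d @v10: history=[(2, 44), (5, 18), (6, 36), (12, 31), (13, 6), (16, 5)] -> pick v6 -> 36
v20: WRITE d=20  (d history now [(2, 44), (5, 18), (6, 36), (12, 31), (13, 6), (16, 5), (20, 20)])
READ d @v12: history=[(2, 44), (5, 18), (6, 36), (12, 31), (13, 6), (16, 5), (20, 20)] -> pick v12 -> 31
v21: WRITE a=15  (a history now [(4, 46), (7, 0), (8, 1), (14, 34), (17, 5), (21, 15)])
v22: WRITE c=1  (c history now [(3, 42), (9, 19), (11, 41), (15, 20), (18, 43), (22, 1)])
READ b @v17: history=[(1, 42), (10, 24), (19, 3)] -> pick v10 -> 24
v23: WRITE d=30  (d history now [(2, 44), (5, 18), (6, 36), (12, 31), (13, 6), (16, 5), (20, 20), (23, 30)])
READ c @v14: history=[(3, 42), (9, 19), (11, 41), (15, 20), (18, 43), (22, 1)] -> pick v11 -> 41

Answer: NONE
46
NONE
46
42
36
42
18
36
31
24
41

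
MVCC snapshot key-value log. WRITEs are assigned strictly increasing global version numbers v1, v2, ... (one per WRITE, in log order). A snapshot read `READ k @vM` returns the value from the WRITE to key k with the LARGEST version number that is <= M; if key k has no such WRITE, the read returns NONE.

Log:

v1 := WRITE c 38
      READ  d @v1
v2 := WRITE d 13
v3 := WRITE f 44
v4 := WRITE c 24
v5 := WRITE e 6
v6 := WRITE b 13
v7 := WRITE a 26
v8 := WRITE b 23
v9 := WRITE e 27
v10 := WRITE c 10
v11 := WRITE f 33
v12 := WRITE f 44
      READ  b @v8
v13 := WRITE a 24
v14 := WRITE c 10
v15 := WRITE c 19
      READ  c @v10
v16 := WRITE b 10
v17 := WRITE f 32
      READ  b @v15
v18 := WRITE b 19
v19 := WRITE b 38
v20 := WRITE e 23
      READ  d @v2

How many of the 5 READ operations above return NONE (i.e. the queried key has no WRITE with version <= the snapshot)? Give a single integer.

Answer: 1

Derivation:
v1: WRITE c=38  (c history now [(1, 38)])
READ d @v1: history=[] -> no version <= 1 -> NONE
v2: WRITE d=13  (d history now [(2, 13)])
v3: WRITE f=44  (f history now [(3, 44)])
v4: WRITE c=24  (c history now [(1, 38), (4, 24)])
v5: WRITE e=6  (e history now [(5, 6)])
v6: WRITE b=13  (b history now [(6, 13)])
v7: WRITE a=26  (a history now [(7, 26)])
v8: WRITE b=23  (b history now [(6, 13), (8, 23)])
v9: WRITE e=27  (e history now [(5, 6), (9, 27)])
v10: WRITE c=10  (c history now [(1, 38), (4, 24), (10, 10)])
v11: WRITE f=33  (f history now [(3, 44), (11, 33)])
v12: WRITE f=44  (f history now [(3, 44), (11, 33), (12, 44)])
READ b @v8: history=[(6, 13), (8, 23)] -> pick v8 -> 23
v13: WRITE a=24  (a history now [(7, 26), (13, 24)])
v14: WRITE c=10  (c history now [(1, 38), (4, 24), (10, 10), (14, 10)])
v15: WRITE c=19  (c history now [(1, 38), (4, 24), (10, 10), (14, 10), (15, 19)])
READ c @v10: history=[(1, 38), (4, 24), (10, 10), (14, 10), (15, 19)] -> pick v10 -> 10
v16: WRITE b=10  (b history now [(6, 13), (8, 23), (16, 10)])
v17: WRITE f=32  (f history now [(3, 44), (11, 33), (12, 44), (17, 32)])
READ b @v15: history=[(6, 13), (8, 23), (16, 10)] -> pick v8 -> 23
v18: WRITE b=19  (b history now [(6, 13), (8, 23), (16, 10), (18, 19)])
v19: WRITE b=38  (b history now [(6, 13), (8, 23), (16, 10), (18, 19), (19, 38)])
v20: WRITE e=23  (e history now [(5, 6), (9, 27), (20, 23)])
READ d @v2: history=[(2, 13)] -> pick v2 -> 13
Read results in order: ['NONE', '23', '10', '23', '13']
NONE count = 1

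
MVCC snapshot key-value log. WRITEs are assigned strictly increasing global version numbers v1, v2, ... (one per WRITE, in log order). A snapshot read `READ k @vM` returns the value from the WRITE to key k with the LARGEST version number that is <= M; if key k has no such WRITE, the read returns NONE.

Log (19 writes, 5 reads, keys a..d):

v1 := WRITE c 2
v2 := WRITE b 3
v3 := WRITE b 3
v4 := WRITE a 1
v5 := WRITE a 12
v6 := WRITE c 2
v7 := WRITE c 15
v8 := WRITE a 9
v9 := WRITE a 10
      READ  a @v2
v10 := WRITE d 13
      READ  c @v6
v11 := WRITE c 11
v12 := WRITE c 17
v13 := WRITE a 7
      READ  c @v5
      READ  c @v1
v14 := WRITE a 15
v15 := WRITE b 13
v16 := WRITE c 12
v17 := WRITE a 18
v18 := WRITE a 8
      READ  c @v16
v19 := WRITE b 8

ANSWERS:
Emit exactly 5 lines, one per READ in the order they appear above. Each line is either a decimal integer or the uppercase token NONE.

v1: WRITE c=2  (c history now [(1, 2)])
v2: WRITE b=3  (b history now [(2, 3)])
v3: WRITE b=3  (b history now [(2, 3), (3, 3)])
v4: WRITE a=1  (a history now [(4, 1)])
v5: WRITE a=12  (a history now [(4, 1), (5, 12)])
v6: WRITE c=2  (c history now [(1, 2), (6, 2)])
v7: WRITE c=15  (c history now [(1, 2), (6, 2), (7, 15)])
v8: WRITE a=9  (a history now [(4, 1), (5, 12), (8, 9)])
v9: WRITE a=10  (a history now [(4, 1), (5, 12), (8, 9), (9, 10)])
READ a @v2: history=[(4, 1), (5, 12), (8, 9), (9, 10)] -> no version <= 2 -> NONE
v10: WRITE d=13  (d history now [(10, 13)])
READ c @v6: history=[(1, 2), (6, 2), (7, 15)] -> pick v6 -> 2
v11: WRITE c=11  (c history now [(1, 2), (6, 2), (7, 15), (11, 11)])
v12: WRITE c=17  (c history now [(1, 2), (6, 2), (7, 15), (11, 11), (12, 17)])
v13: WRITE a=7  (a history now [(4, 1), (5, 12), (8, 9), (9, 10), (13, 7)])
READ c @v5: history=[(1, 2), (6, 2), (7, 15), (11, 11), (12, 17)] -> pick v1 -> 2
READ c @v1: history=[(1, 2), (6, 2), (7, 15), (11, 11), (12, 17)] -> pick v1 -> 2
v14: WRITE a=15  (a history now [(4, 1), (5, 12), (8, 9), (9, 10), (13, 7), (14, 15)])
v15: WRITE b=13  (b history now [(2, 3), (3, 3), (15, 13)])
v16: WRITE c=12  (c history now [(1, 2), (6, 2), (7, 15), (11, 11), (12, 17), (16, 12)])
v17: WRITE a=18  (a history now [(4, 1), (5, 12), (8, 9), (9, 10), (13, 7), (14, 15), (17, 18)])
v18: WRITE a=8  (a history now [(4, 1), (5, 12), (8, 9), (9, 10), (13, 7), (14, 15), (17, 18), (18, 8)])
READ c @v16: history=[(1, 2), (6, 2), (7, 15), (11, 11), (12, 17), (16, 12)] -> pick v16 -> 12
v19: WRITE b=8  (b history now [(2, 3), (3, 3), (15, 13), (19, 8)])

Answer: NONE
2
2
2
12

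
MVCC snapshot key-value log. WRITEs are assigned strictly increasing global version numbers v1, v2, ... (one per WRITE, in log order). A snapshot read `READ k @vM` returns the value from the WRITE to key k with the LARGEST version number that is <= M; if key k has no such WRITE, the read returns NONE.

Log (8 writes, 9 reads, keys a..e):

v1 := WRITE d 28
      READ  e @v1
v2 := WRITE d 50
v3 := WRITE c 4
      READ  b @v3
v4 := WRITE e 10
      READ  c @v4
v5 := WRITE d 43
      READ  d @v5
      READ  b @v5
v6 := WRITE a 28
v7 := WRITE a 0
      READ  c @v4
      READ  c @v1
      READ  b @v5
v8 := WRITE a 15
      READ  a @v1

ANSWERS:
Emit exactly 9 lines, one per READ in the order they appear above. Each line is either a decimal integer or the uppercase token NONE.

v1: WRITE d=28  (d history now [(1, 28)])
READ e @v1: history=[] -> no version <= 1 -> NONE
v2: WRITE d=50  (d history now [(1, 28), (2, 50)])
v3: WRITE c=4  (c history now [(3, 4)])
READ b @v3: history=[] -> no version <= 3 -> NONE
v4: WRITE e=10  (e history now [(4, 10)])
READ c @v4: history=[(3, 4)] -> pick v3 -> 4
v5: WRITE d=43  (d history now [(1, 28), (2, 50), (5, 43)])
READ d @v5: history=[(1, 28), (2, 50), (5, 43)] -> pick v5 -> 43
READ b @v5: history=[] -> no version <= 5 -> NONE
v6: WRITE a=28  (a history now [(6, 28)])
v7: WRITE a=0  (a history now [(6, 28), (7, 0)])
READ c @v4: history=[(3, 4)] -> pick v3 -> 4
READ c @v1: history=[(3, 4)] -> no version <= 1 -> NONE
READ b @v5: history=[] -> no version <= 5 -> NONE
v8: WRITE a=15  (a history now [(6, 28), (7, 0), (8, 15)])
READ a @v1: history=[(6, 28), (7, 0), (8, 15)] -> no version <= 1 -> NONE

Answer: NONE
NONE
4
43
NONE
4
NONE
NONE
NONE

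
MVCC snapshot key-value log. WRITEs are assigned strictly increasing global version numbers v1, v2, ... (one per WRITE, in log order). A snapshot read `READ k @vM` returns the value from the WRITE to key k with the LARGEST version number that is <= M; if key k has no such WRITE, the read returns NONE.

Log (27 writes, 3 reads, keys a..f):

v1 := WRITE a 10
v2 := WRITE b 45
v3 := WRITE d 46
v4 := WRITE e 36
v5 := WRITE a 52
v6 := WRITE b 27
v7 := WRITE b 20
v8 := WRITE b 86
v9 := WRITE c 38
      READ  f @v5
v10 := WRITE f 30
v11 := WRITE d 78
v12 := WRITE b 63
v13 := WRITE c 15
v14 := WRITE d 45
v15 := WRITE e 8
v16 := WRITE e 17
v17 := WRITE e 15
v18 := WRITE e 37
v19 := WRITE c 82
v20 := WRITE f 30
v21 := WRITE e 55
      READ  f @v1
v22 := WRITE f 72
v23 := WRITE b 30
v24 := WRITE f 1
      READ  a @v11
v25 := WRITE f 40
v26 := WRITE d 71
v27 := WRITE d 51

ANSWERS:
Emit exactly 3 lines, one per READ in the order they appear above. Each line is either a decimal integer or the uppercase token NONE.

Answer: NONE
NONE
52

Derivation:
v1: WRITE a=10  (a history now [(1, 10)])
v2: WRITE b=45  (b history now [(2, 45)])
v3: WRITE d=46  (d history now [(3, 46)])
v4: WRITE e=36  (e history now [(4, 36)])
v5: WRITE a=52  (a history now [(1, 10), (5, 52)])
v6: WRITE b=27  (b history now [(2, 45), (6, 27)])
v7: WRITE b=20  (b history now [(2, 45), (6, 27), (7, 20)])
v8: WRITE b=86  (b history now [(2, 45), (6, 27), (7, 20), (8, 86)])
v9: WRITE c=38  (c history now [(9, 38)])
READ f @v5: history=[] -> no version <= 5 -> NONE
v10: WRITE f=30  (f history now [(10, 30)])
v11: WRITE d=78  (d history now [(3, 46), (11, 78)])
v12: WRITE b=63  (b history now [(2, 45), (6, 27), (7, 20), (8, 86), (12, 63)])
v13: WRITE c=15  (c history now [(9, 38), (13, 15)])
v14: WRITE d=45  (d history now [(3, 46), (11, 78), (14, 45)])
v15: WRITE e=8  (e history now [(4, 36), (15, 8)])
v16: WRITE e=17  (e history now [(4, 36), (15, 8), (16, 17)])
v17: WRITE e=15  (e history now [(4, 36), (15, 8), (16, 17), (17, 15)])
v18: WRITE e=37  (e history now [(4, 36), (15, 8), (16, 17), (17, 15), (18, 37)])
v19: WRITE c=82  (c history now [(9, 38), (13, 15), (19, 82)])
v20: WRITE f=30  (f history now [(10, 30), (20, 30)])
v21: WRITE e=55  (e history now [(4, 36), (15, 8), (16, 17), (17, 15), (18, 37), (21, 55)])
READ f @v1: history=[(10, 30), (20, 30)] -> no version <= 1 -> NONE
v22: WRITE f=72  (f history now [(10, 30), (20, 30), (22, 72)])
v23: WRITE b=30  (b history now [(2, 45), (6, 27), (7, 20), (8, 86), (12, 63), (23, 30)])
v24: WRITE f=1  (f history now [(10, 30), (20, 30), (22, 72), (24, 1)])
READ a @v11: history=[(1, 10), (5, 52)] -> pick v5 -> 52
v25: WRITE f=40  (f history now [(10, 30), (20, 30), (22, 72), (24, 1), (25, 40)])
v26: WRITE d=71  (d history now [(3, 46), (11, 78), (14, 45), (26, 71)])
v27: WRITE d=51  (d history now [(3, 46), (11, 78), (14, 45), (26, 71), (27, 51)])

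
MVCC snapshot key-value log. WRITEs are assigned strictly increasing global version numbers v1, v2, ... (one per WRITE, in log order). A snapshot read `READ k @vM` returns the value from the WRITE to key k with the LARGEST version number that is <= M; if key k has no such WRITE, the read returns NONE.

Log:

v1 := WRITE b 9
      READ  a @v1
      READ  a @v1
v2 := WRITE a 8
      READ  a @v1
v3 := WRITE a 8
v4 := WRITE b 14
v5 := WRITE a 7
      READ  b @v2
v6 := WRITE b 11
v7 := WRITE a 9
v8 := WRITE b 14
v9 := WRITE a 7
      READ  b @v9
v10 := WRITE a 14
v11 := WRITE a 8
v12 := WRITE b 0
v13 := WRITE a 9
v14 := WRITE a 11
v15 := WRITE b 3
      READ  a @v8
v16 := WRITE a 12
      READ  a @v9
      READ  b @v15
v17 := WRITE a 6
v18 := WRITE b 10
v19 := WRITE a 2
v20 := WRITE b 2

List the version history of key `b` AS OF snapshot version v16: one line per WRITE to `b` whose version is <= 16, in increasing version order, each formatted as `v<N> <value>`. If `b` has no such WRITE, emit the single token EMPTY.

Answer: v1 9
v4 14
v6 11
v8 14
v12 0
v15 3

Derivation:
Scan writes for key=b with version <= 16:
  v1 WRITE b 9 -> keep
  v2 WRITE a 8 -> skip
  v3 WRITE a 8 -> skip
  v4 WRITE b 14 -> keep
  v5 WRITE a 7 -> skip
  v6 WRITE b 11 -> keep
  v7 WRITE a 9 -> skip
  v8 WRITE b 14 -> keep
  v9 WRITE a 7 -> skip
  v10 WRITE a 14 -> skip
  v11 WRITE a 8 -> skip
  v12 WRITE b 0 -> keep
  v13 WRITE a 9 -> skip
  v14 WRITE a 11 -> skip
  v15 WRITE b 3 -> keep
  v16 WRITE a 12 -> skip
  v17 WRITE a 6 -> skip
  v18 WRITE b 10 -> drop (> snap)
  v19 WRITE a 2 -> skip
  v20 WRITE b 2 -> drop (> snap)
Collected: [(1, 9), (4, 14), (6, 11), (8, 14), (12, 0), (15, 3)]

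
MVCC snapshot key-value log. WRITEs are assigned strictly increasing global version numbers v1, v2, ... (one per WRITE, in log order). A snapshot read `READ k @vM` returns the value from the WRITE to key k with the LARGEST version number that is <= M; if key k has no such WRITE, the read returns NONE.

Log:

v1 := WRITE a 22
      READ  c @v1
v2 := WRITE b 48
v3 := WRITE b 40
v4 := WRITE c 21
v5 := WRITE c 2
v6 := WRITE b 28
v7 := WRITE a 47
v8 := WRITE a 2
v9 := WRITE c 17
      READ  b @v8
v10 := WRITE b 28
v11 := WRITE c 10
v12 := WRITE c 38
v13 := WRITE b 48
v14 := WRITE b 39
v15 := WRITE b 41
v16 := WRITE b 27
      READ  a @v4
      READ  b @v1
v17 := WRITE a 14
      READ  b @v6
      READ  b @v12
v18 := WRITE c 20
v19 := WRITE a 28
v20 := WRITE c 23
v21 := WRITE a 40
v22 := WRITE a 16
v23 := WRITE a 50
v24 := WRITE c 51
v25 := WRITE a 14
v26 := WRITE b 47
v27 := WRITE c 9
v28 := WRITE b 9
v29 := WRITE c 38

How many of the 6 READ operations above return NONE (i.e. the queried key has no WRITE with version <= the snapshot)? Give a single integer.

v1: WRITE a=22  (a history now [(1, 22)])
READ c @v1: history=[] -> no version <= 1 -> NONE
v2: WRITE b=48  (b history now [(2, 48)])
v3: WRITE b=40  (b history now [(2, 48), (3, 40)])
v4: WRITE c=21  (c history now [(4, 21)])
v5: WRITE c=2  (c history now [(4, 21), (5, 2)])
v6: WRITE b=28  (b history now [(2, 48), (3, 40), (6, 28)])
v7: WRITE a=47  (a history now [(1, 22), (7, 47)])
v8: WRITE a=2  (a history now [(1, 22), (7, 47), (8, 2)])
v9: WRITE c=17  (c history now [(4, 21), (5, 2), (9, 17)])
READ b @v8: history=[(2, 48), (3, 40), (6, 28)] -> pick v6 -> 28
v10: WRITE b=28  (b history now [(2, 48), (3, 40), (6, 28), (10, 28)])
v11: WRITE c=10  (c history now [(4, 21), (5, 2), (9, 17), (11, 10)])
v12: WRITE c=38  (c history now [(4, 21), (5, 2), (9, 17), (11, 10), (12, 38)])
v13: WRITE b=48  (b history now [(2, 48), (3, 40), (6, 28), (10, 28), (13, 48)])
v14: WRITE b=39  (b history now [(2, 48), (3, 40), (6, 28), (10, 28), (13, 48), (14, 39)])
v15: WRITE b=41  (b history now [(2, 48), (3, 40), (6, 28), (10, 28), (13, 48), (14, 39), (15, 41)])
v16: WRITE b=27  (b history now [(2, 48), (3, 40), (6, 28), (10, 28), (13, 48), (14, 39), (15, 41), (16, 27)])
READ a @v4: history=[(1, 22), (7, 47), (8, 2)] -> pick v1 -> 22
READ b @v1: history=[(2, 48), (3, 40), (6, 28), (10, 28), (13, 48), (14, 39), (15, 41), (16, 27)] -> no version <= 1 -> NONE
v17: WRITE a=14  (a history now [(1, 22), (7, 47), (8, 2), (17, 14)])
READ b @v6: history=[(2, 48), (3, 40), (6, 28), (10, 28), (13, 48), (14, 39), (15, 41), (16, 27)] -> pick v6 -> 28
READ b @v12: history=[(2, 48), (3, 40), (6, 28), (10, 28), (13, 48), (14, 39), (15, 41), (16, 27)] -> pick v10 -> 28
v18: WRITE c=20  (c history now [(4, 21), (5, 2), (9, 17), (11, 10), (12, 38), (18, 20)])
v19: WRITE a=28  (a history now [(1, 22), (7, 47), (8, 2), (17, 14), (19, 28)])
v20: WRITE c=23  (c history now [(4, 21), (5, 2), (9, 17), (11, 10), (12, 38), (18, 20), (20, 23)])
v21: WRITE a=40  (a history now [(1, 22), (7, 47), (8, 2), (17, 14), (19, 28), (21, 40)])
v22: WRITE a=16  (a history now [(1, 22), (7, 47), (8, 2), (17, 14), (19, 28), (21, 40), (22, 16)])
v23: WRITE a=50  (a history now [(1, 22), (7, 47), (8, 2), (17, 14), (19, 28), (21, 40), (22, 16), (23, 50)])
v24: WRITE c=51  (c history now [(4, 21), (5, 2), (9, 17), (11, 10), (12, 38), (18, 20), (20, 23), (24, 51)])
v25: WRITE a=14  (a history now [(1, 22), (7, 47), (8, 2), (17, 14), (19, 28), (21, 40), (22, 16), (23, 50), (25, 14)])
v26: WRITE b=47  (b history now [(2, 48), (3, 40), (6, 28), (10, 28), (13, 48), (14, 39), (15, 41), (16, 27), (26, 47)])
v27: WRITE c=9  (c history now [(4, 21), (5, 2), (9, 17), (11, 10), (12, 38), (18, 20), (20, 23), (24, 51), (27, 9)])
v28: WRITE b=9  (b history now [(2, 48), (3, 40), (6, 28), (10, 28), (13, 48), (14, 39), (15, 41), (16, 27), (26, 47), (28, 9)])
v29: WRITE c=38  (c history now [(4, 21), (5, 2), (9, 17), (11, 10), (12, 38), (18, 20), (20, 23), (24, 51), (27, 9), (29, 38)])
Read results in order: ['NONE', '28', '22', 'NONE', '28', '28']
NONE count = 2

Answer: 2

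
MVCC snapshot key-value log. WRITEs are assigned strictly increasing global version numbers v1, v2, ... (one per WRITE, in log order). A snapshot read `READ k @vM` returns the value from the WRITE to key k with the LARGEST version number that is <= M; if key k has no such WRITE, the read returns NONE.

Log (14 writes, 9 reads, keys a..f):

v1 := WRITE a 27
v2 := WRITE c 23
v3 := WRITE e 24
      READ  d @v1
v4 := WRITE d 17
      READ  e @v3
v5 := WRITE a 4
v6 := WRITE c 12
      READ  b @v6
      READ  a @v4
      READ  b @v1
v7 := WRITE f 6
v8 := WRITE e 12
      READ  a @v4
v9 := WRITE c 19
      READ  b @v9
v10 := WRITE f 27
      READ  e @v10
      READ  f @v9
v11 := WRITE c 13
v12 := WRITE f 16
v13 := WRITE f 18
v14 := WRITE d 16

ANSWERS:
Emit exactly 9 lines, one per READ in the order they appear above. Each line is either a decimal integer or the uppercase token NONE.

v1: WRITE a=27  (a history now [(1, 27)])
v2: WRITE c=23  (c history now [(2, 23)])
v3: WRITE e=24  (e history now [(3, 24)])
READ d @v1: history=[] -> no version <= 1 -> NONE
v4: WRITE d=17  (d history now [(4, 17)])
READ e @v3: history=[(3, 24)] -> pick v3 -> 24
v5: WRITE a=4  (a history now [(1, 27), (5, 4)])
v6: WRITE c=12  (c history now [(2, 23), (6, 12)])
READ b @v6: history=[] -> no version <= 6 -> NONE
READ a @v4: history=[(1, 27), (5, 4)] -> pick v1 -> 27
READ b @v1: history=[] -> no version <= 1 -> NONE
v7: WRITE f=6  (f history now [(7, 6)])
v8: WRITE e=12  (e history now [(3, 24), (8, 12)])
READ a @v4: history=[(1, 27), (5, 4)] -> pick v1 -> 27
v9: WRITE c=19  (c history now [(2, 23), (6, 12), (9, 19)])
READ b @v9: history=[] -> no version <= 9 -> NONE
v10: WRITE f=27  (f history now [(7, 6), (10, 27)])
READ e @v10: history=[(3, 24), (8, 12)] -> pick v8 -> 12
READ f @v9: history=[(7, 6), (10, 27)] -> pick v7 -> 6
v11: WRITE c=13  (c history now [(2, 23), (6, 12), (9, 19), (11, 13)])
v12: WRITE f=16  (f history now [(7, 6), (10, 27), (12, 16)])
v13: WRITE f=18  (f history now [(7, 6), (10, 27), (12, 16), (13, 18)])
v14: WRITE d=16  (d history now [(4, 17), (14, 16)])

Answer: NONE
24
NONE
27
NONE
27
NONE
12
6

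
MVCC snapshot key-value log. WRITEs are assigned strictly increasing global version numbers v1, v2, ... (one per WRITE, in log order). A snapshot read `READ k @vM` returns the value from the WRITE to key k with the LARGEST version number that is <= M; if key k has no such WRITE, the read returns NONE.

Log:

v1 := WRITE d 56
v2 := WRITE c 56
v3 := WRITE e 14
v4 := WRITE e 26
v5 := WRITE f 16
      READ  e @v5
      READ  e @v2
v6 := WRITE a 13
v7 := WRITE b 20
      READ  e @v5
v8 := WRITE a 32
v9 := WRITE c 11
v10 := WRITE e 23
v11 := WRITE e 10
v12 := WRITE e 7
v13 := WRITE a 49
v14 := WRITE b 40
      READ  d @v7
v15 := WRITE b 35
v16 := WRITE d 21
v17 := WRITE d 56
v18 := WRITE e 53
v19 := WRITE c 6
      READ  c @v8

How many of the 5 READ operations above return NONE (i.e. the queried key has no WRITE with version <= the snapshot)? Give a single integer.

v1: WRITE d=56  (d history now [(1, 56)])
v2: WRITE c=56  (c history now [(2, 56)])
v3: WRITE e=14  (e history now [(3, 14)])
v4: WRITE e=26  (e history now [(3, 14), (4, 26)])
v5: WRITE f=16  (f history now [(5, 16)])
READ e @v5: history=[(3, 14), (4, 26)] -> pick v4 -> 26
READ e @v2: history=[(3, 14), (4, 26)] -> no version <= 2 -> NONE
v6: WRITE a=13  (a history now [(6, 13)])
v7: WRITE b=20  (b history now [(7, 20)])
READ e @v5: history=[(3, 14), (4, 26)] -> pick v4 -> 26
v8: WRITE a=32  (a history now [(6, 13), (8, 32)])
v9: WRITE c=11  (c history now [(2, 56), (9, 11)])
v10: WRITE e=23  (e history now [(3, 14), (4, 26), (10, 23)])
v11: WRITE e=10  (e history now [(3, 14), (4, 26), (10, 23), (11, 10)])
v12: WRITE e=7  (e history now [(3, 14), (4, 26), (10, 23), (11, 10), (12, 7)])
v13: WRITE a=49  (a history now [(6, 13), (8, 32), (13, 49)])
v14: WRITE b=40  (b history now [(7, 20), (14, 40)])
READ d @v7: history=[(1, 56)] -> pick v1 -> 56
v15: WRITE b=35  (b history now [(7, 20), (14, 40), (15, 35)])
v16: WRITE d=21  (d history now [(1, 56), (16, 21)])
v17: WRITE d=56  (d history now [(1, 56), (16, 21), (17, 56)])
v18: WRITE e=53  (e history now [(3, 14), (4, 26), (10, 23), (11, 10), (12, 7), (18, 53)])
v19: WRITE c=6  (c history now [(2, 56), (9, 11), (19, 6)])
READ c @v8: history=[(2, 56), (9, 11), (19, 6)] -> pick v2 -> 56
Read results in order: ['26', 'NONE', '26', '56', '56']
NONE count = 1

Answer: 1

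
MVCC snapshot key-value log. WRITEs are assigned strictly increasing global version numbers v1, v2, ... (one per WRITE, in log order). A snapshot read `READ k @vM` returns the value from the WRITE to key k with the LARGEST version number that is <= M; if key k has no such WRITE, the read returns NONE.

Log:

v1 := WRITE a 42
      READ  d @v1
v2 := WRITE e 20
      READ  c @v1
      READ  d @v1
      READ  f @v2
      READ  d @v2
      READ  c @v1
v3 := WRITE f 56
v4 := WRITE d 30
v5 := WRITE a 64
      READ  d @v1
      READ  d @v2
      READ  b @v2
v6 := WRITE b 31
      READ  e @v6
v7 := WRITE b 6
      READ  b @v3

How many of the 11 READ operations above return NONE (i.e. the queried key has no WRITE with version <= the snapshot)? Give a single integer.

Answer: 10

Derivation:
v1: WRITE a=42  (a history now [(1, 42)])
READ d @v1: history=[] -> no version <= 1 -> NONE
v2: WRITE e=20  (e history now [(2, 20)])
READ c @v1: history=[] -> no version <= 1 -> NONE
READ d @v1: history=[] -> no version <= 1 -> NONE
READ f @v2: history=[] -> no version <= 2 -> NONE
READ d @v2: history=[] -> no version <= 2 -> NONE
READ c @v1: history=[] -> no version <= 1 -> NONE
v3: WRITE f=56  (f history now [(3, 56)])
v4: WRITE d=30  (d history now [(4, 30)])
v5: WRITE a=64  (a history now [(1, 42), (5, 64)])
READ d @v1: history=[(4, 30)] -> no version <= 1 -> NONE
READ d @v2: history=[(4, 30)] -> no version <= 2 -> NONE
READ b @v2: history=[] -> no version <= 2 -> NONE
v6: WRITE b=31  (b history now [(6, 31)])
READ e @v6: history=[(2, 20)] -> pick v2 -> 20
v7: WRITE b=6  (b history now [(6, 31), (7, 6)])
READ b @v3: history=[(6, 31), (7, 6)] -> no version <= 3 -> NONE
Read results in order: ['NONE', 'NONE', 'NONE', 'NONE', 'NONE', 'NONE', 'NONE', 'NONE', 'NONE', '20', 'NONE']
NONE count = 10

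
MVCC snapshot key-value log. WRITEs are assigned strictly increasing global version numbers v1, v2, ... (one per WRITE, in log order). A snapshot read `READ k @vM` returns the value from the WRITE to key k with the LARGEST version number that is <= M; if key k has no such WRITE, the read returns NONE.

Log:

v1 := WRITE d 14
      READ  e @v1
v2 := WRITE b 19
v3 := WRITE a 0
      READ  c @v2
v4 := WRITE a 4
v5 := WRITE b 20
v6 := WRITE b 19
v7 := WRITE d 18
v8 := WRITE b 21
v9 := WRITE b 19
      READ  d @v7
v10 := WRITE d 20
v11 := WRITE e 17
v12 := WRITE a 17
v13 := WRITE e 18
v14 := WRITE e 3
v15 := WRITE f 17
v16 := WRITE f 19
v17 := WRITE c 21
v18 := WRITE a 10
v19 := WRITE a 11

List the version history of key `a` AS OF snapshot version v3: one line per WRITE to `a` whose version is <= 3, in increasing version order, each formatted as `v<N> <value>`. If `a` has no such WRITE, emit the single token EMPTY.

Scan writes for key=a with version <= 3:
  v1 WRITE d 14 -> skip
  v2 WRITE b 19 -> skip
  v3 WRITE a 0 -> keep
  v4 WRITE a 4 -> drop (> snap)
  v5 WRITE b 20 -> skip
  v6 WRITE b 19 -> skip
  v7 WRITE d 18 -> skip
  v8 WRITE b 21 -> skip
  v9 WRITE b 19 -> skip
  v10 WRITE d 20 -> skip
  v11 WRITE e 17 -> skip
  v12 WRITE a 17 -> drop (> snap)
  v13 WRITE e 18 -> skip
  v14 WRITE e 3 -> skip
  v15 WRITE f 17 -> skip
  v16 WRITE f 19 -> skip
  v17 WRITE c 21 -> skip
  v18 WRITE a 10 -> drop (> snap)
  v19 WRITE a 11 -> drop (> snap)
Collected: [(3, 0)]

Answer: v3 0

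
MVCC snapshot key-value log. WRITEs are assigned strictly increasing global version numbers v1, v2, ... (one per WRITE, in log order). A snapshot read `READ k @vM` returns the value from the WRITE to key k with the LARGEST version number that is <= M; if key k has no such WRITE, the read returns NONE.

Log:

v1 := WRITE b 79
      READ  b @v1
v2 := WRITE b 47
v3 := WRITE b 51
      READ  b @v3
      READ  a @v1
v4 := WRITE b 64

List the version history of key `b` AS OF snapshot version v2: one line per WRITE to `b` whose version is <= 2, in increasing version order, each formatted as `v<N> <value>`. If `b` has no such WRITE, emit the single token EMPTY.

Scan writes for key=b with version <= 2:
  v1 WRITE b 79 -> keep
  v2 WRITE b 47 -> keep
  v3 WRITE b 51 -> drop (> snap)
  v4 WRITE b 64 -> drop (> snap)
Collected: [(1, 79), (2, 47)]

Answer: v1 79
v2 47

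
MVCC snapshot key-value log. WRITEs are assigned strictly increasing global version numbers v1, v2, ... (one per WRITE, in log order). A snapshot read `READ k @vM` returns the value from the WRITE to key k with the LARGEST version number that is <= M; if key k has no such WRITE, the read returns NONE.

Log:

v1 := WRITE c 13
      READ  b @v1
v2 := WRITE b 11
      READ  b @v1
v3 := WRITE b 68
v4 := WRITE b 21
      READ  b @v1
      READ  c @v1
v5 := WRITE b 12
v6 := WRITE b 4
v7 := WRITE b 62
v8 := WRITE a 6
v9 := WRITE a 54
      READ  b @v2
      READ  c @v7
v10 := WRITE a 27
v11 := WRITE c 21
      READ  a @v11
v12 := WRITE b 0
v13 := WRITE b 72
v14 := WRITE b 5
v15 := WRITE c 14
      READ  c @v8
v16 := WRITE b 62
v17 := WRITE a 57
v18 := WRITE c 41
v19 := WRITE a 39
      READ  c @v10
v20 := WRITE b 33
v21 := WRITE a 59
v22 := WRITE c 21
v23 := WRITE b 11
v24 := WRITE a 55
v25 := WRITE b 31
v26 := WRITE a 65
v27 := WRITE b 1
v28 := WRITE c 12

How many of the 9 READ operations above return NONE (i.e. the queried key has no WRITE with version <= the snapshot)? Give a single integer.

Answer: 3

Derivation:
v1: WRITE c=13  (c history now [(1, 13)])
READ b @v1: history=[] -> no version <= 1 -> NONE
v2: WRITE b=11  (b history now [(2, 11)])
READ b @v1: history=[(2, 11)] -> no version <= 1 -> NONE
v3: WRITE b=68  (b history now [(2, 11), (3, 68)])
v4: WRITE b=21  (b history now [(2, 11), (3, 68), (4, 21)])
READ b @v1: history=[(2, 11), (3, 68), (4, 21)] -> no version <= 1 -> NONE
READ c @v1: history=[(1, 13)] -> pick v1 -> 13
v5: WRITE b=12  (b history now [(2, 11), (3, 68), (4, 21), (5, 12)])
v6: WRITE b=4  (b history now [(2, 11), (3, 68), (4, 21), (5, 12), (6, 4)])
v7: WRITE b=62  (b history now [(2, 11), (3, 68), (4, 21), (5, 12), (6, 4), (7, 62)])
v8: WRITE a=6  (a history now [(8, 6)])
v9: WRITE a=54  (a history now [(8, 6), (9, 54)])
READ b @v2: history=[(2, 11), (3, 68), (4, 21), (5, 12), (6, 4), (7, 62)] -> pick v2 -> 11
READ c @v7: history=[(1, 13)] -> pick v1 -> 13
v10: WRITE a=27  (a history now [(8, 6), (9, 54), (10, 27)])
v11: WRITE c=21  (c history now [(1, 13), (11, 21)])
READ a @v11: history=[(8, 6), (9, 54), (10, 27)] -> pick v10 -> 27
v12: WRITE b=0  (b history now [(2, 11), (3, 68), (4, 21), (5, 12), (6, 4), (7, 62), (12, 0)])
v13: WRITE b=72  (b history now [(2, 11), (3, 68), (4, 21), (5, 12), (6, 4), (7, 62), (12, 0), (13, 72)])
v14: WRITE b=5  (b history now [(2, 11), (3, 68), (4, 21), (5, 12), (6, 4), (7, 62), (12, 0), (13, 72), (14, 5)])
v15: WRITE c=14  (c history now [(1, 13), (11, 21), (15, 14)])
READ c @v8: history=[(1, 13), (11, 21), (15, 14)] -> pick v1 -> 13
v16: WRITE b=62  (b history now [(2, 11), (3, 68), (4, 21), (5, 12), (6, 4), (7, 62), (12, 0), (13, 72), (14, 5), (16, 62)])
v17: WRITE a=57  (a history now [(8, 6), (9, 54), (10, 27), (17, 57)])
v18: WRITE c=41  (c history now [(1, 13), (11, 21), (15, 14), (18, 41)])
v19: WRITE a=39  (a history now [(8, 6), (9, 54), (10, 27), (17, 57), (19, 39)])
READ c @v10: history=[(1, 13), (11, 21), (15, 14), (18, 41)] -> pick v1 -> 13
v20: WRITE b=33  (b history now [(2, 11), (3, 68), (4, 21), (5, 12), (6, 4), (7, 62), (12, 0), (13, 72), (14, 5), (16, 62), (20, 33)])
v21: WRITE a=59  (a history now [(8, 6), (9, 54), (10, 27), (17, 57), (19, 39), (21, 59)])
v22: WRITE c=21  (c history now [(1, 13), (11, 21), (15, 14), (18, 41), (22, 21)])
v23: WRITE b=11  (b history now [(2, 11), (3, 68), (4, 21), (5, 12), (6, 4), (7, 62), (12, 0), (13, 72), (14, 5), (16, 62), (20, 33), (23, 11)])
v24: WRITE a=55  (a history now [(8, 6), (9, 54), (10, 27), (17, 57), (19, 39), (21, 59), (24, 55)])
v25: WRITE b=31  (b history now [(2, 11), (3, 68), (4, 21), (5, 12), (6, 4), (7, 62), (12, 0), (13, 72), (14, 5), (16, 62), (20, 33), (23, 11), (25, 31)])
v26: WRITE a=65  (a history now [(8, 6), (9, 54), (10, 27), (17, 57), (19, 39), (21, 59), (24, 55), (26, 65)])
v27: WRITE b=1  (b history now [(2, 11), (3, 68), (4, 21), (5, 12), (6, 4), (7, 62), (12, 0), (13, 72), (14, 5), (16, 62), (20, 33), (23, 11), (25, 31), (27, 1)])
v28: WRITE c=12  (c history now [(1, 13), (11, 21), (15, 14), (18, 41), (22, 21), (28, 12)])
Read results in order: ['NONE', 'NONE', 'NONE', '13', '11', '13', '27', '13', '13']
NONE count = 3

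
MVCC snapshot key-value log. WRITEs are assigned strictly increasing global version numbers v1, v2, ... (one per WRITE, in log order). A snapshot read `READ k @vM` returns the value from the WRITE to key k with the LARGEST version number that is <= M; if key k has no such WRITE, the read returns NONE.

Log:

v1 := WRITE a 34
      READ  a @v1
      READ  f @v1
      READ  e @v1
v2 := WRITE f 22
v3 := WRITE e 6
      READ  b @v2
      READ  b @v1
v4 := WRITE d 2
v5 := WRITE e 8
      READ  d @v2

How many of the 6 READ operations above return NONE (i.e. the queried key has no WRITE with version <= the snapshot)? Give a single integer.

v1: WRITE a=34  (a history now [(1, 34)])
READ a @v1: history=[(1, 34)] -> pick v1 -> 34
READ f @v1: history=[] -> no version <= 1 -> NONE
READ e @v1: history=[] -> no version <= 1 -> NONE
v2: WRITE f=22  (f history now [(2, 22)])
v3: WRITE e=6  (e history now [(3, 6)])
READ b @v2: history=[] -> no version <= 2 -> NONE
READ b @v1: history=[] -> no version <= 1 -> NONE
v4: WRITE d=2  (d history now [(4, 2)])
v5: WRITE e=8  (e history now [(3, 6), (5, 8)])
READ d @v2: history=[(4, 2)] -> no version <= 2 -> NONE
Read results in order: ['34', 'NONE', 'NONE', 'NONE', 'NONE', 'NONE']
NONE count = 5

Answer: 5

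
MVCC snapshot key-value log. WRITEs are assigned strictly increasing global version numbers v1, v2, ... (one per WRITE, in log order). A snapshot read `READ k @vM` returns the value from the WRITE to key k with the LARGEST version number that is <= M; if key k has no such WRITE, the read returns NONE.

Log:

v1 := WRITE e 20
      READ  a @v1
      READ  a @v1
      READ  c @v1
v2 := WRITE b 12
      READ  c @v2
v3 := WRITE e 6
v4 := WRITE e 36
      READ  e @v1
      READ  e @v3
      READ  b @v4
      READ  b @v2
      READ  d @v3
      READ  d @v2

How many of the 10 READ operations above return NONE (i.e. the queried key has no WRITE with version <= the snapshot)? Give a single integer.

v1: WRITE e=20  (e history now [(1, 20)])
READ a @v1: history=[] -> no version <= 1 -> NONE
READ a @v1: history=[] -> no version <= 1 -> NONE
READ c @v1: history=[] -> no version <= 1 -> NONE
v2: WRITE b=12  (b history now [(2, 12)])
READ c @v2: history=[] -> no version <= 2 -> NONE
v3: WRITE e=6  (e history now [(1, 20), (3, 6)])
v4: WRITE e=36  (e history now [(1, 20), (3, 6), (4, 36)])
READ e @v1: history=[(1, 20), (3, 6), (4, 36)] -> pick v1 -> 20
READ e @v3: history=[(1, 20), (3, 6), (4, 36)] -> pick v3 -> 6
READ b @v4: history=[(2, 12)] -> pick v2 -> 12
READ b @v2: history=[(2, 12)] -> pick v2 -> 12
READ d @v3: history=[] -> no version <= 3 -> NONE
READ d @v2: history=[] -> no version <= 2 -> NONE
Read results in order: ['NONE', 'NONE', 'NONE', 'NONE', '20', '6', '12', '12', 'NONE', 'NONE']
NONE count = 6

Answer: 6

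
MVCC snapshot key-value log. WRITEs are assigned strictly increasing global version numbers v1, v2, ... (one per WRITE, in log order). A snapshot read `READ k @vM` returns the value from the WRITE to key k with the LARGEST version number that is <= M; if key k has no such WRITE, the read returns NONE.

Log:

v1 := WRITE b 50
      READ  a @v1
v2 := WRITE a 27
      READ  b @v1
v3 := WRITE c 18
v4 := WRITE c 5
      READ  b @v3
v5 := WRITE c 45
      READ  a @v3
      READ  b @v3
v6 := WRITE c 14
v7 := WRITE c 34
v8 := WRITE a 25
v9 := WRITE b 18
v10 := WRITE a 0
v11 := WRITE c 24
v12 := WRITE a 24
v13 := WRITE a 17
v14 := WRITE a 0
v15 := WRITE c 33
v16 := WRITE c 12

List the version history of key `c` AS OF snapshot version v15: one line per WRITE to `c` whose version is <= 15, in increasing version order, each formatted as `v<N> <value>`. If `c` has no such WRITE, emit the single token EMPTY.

Scan writes for key=c with version <= 15:
  v1 WRITE b 50 -> skip
  v2 WRITE a 27 -> skip
  v3 WRITE c 18 -> keep
  v4 WRITE c 5 -> keep
  v5 WRITE c 45 -> keep
  v6 WRITE c 14 -> keep
  v7 WRITE c 34 -> keep
  v8 WRITE a 25 -> skip
  v9 WRITE b 18 -> skip
  v10 WRITE a 0 -> skip
  v11 WRITE c 24 -> keep
  v12 WRITE a 24 -> skip
  v13 WRITE a 17 -> skip
  v14 WRITE a 0 -> skip
  v15 WRITE c 33 -> keep
  v16 WRITE c 12 -> drop (> snap)
Collected: [(3, 18), (4, 5), (5, 45), (6, 14), (7, 34), (11, 24), (15, 33)]

Answer: v3 18
v4 5
v5 45
v6 14
v7 34
v11 24
v15 33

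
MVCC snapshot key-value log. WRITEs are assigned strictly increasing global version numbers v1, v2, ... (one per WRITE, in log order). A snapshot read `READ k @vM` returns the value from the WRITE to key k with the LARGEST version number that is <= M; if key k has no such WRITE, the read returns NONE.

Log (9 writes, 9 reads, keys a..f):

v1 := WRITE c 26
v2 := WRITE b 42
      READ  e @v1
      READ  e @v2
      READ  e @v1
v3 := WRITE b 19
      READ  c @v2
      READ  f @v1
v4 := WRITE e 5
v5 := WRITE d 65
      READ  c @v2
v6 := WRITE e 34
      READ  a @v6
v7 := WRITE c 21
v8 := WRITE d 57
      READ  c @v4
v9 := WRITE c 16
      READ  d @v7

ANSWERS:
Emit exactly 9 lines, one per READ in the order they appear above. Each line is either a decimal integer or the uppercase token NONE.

v1: WRITE c=26  (c history now [(1, 26)])
v2: WRITE b=42  (b history now [(2, 42)])
READ e @v1: history=[] -> no version <= 1 -> NONE
READ e @v2: history=[] -> no version <= 2 -> NONE
READ e @v1: history=[] -> no version <= 1 -> NONE
v3: WRITE b=19  (b history now [(2, 42), (3, 19)])
READ c @v2: history=[(1, 26)] -> pick v1 -> 26
READ f @v1: history=[] -> no version <= 1 -> NONE
v4: WRITE e=5  (e history now [(4, 5)])
v5: WRITE d=65  (d history now [(5, 65)])
READ c @v2: history=[(1, 26)] -> pick v1 -> 26
v6: WRITE e=34  (e history now [(4, 5), (6, 34)])
READ a @v6: history=[] -> no version <= 6 -> NONE
v7: WRITE c=21  (c history now [(1, 26), (7, 21)])
v8: WRITE d=57  (d history now [(5, 65), (8, 57)])
READ c @v4: history=[(1, 26), (7, 21)] -> pick v1 -> 26
v9: WRITE c=16  (c history now [(1, 26), (7, 21), (9, 16)])
READ d @v7: history=[(5, 65), (8, 57)] -> pick v5 -> 65

Answer: NONE
NONE
NONE
26
NONE
26
NONE
26
65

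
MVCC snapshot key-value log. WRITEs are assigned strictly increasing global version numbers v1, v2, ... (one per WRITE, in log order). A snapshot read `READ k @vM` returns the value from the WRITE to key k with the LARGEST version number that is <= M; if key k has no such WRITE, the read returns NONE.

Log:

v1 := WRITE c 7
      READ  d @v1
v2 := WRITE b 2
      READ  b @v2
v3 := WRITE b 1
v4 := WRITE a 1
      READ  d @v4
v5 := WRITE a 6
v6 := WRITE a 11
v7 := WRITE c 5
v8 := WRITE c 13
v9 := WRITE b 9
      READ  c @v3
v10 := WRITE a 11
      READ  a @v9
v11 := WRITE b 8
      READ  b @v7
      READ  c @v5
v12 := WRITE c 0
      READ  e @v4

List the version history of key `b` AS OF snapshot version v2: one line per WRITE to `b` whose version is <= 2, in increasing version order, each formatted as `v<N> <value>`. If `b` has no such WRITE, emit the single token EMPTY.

Answer: v2 2

Derivation:
Scan writes for key=b with version <= 2:
  v1 WRITE c 7 -> skip
  v2 WRITE b 2 -> keep
  v3 WRITE b 1 -> drop (> snap)
  v4 WRITE a 1 -> skip
  v5 WRITE a 6 -> skip
  v6 WRITE a 11 -> skip
  v7 WRITE c 5 -> skip
  v8 WRITE c 13 -> skip
  v9 WRITE b 9 -> drop (> snap)
  v10 WRITE a 11 -> skip
  v11 WRITE b 8 -> drop (> snap)
  v12 WRITE c 0 -> skip
Collected: [(2, 2)]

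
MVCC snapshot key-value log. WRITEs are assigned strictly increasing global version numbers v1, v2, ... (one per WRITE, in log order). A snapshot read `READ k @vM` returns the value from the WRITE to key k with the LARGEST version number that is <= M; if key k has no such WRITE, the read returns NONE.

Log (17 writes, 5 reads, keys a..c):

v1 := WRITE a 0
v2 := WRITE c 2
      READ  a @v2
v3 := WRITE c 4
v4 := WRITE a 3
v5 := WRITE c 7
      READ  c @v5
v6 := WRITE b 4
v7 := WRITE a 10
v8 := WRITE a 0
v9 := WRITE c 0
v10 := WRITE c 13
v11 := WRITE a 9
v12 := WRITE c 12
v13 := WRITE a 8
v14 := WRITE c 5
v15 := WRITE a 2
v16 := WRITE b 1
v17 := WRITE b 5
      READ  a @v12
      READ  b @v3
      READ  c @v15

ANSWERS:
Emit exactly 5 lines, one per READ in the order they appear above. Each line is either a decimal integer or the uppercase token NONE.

Answer: 0
7
9
NONE
5

Derivation:
v1: WRITE a=0  (a history now [(1, 0)])
v2: WRITE c=2  (c history now [(2, 2)])
READ a @v2: history=[(1, 0)] -> pick v1 -> 0
v3: WRITE c=4  (c history now [(2, 2), (3, 4)])
v4: WRITE a=3  (a history now [(1, 0), (4, 3)])
v5: WRITE c=7  (c history now [(2, 2), (3, 4), (5, 7)])
READ c @v5: history=[(2, 2), (3, 4), (5, 7)] -> pick v5 -> 7
v6: WRITE b=4  (b history now [(6, 4)])
v7: WRITE a=10  (a history now [(1, 0), (4, 3), (7, 10)])
v8: WRITE a=0  (a history now [(1, 0), (4, 3), (7, 10), (8, 0)])
v9: WRITE c=0  (c history now [(2, 2), (3, 4), (5, 7), (9, 0)])
v10: WRITE c=13  (c history now [(2, 2), (3, 4), (5, 7), (9, 0), (10, 13)])
v11: WRITE a=9  (a history now [(1, 0), (4, 3), (7, 10), (8, 0), (11, 9)])
v12: WRITE c=12  (c history now [(2, 2), (3, 4), (5, 7), (9, 0), (10, 13), (12, 12)])
v13: WRITE a=8  (a history now [(1, 0), (4, 3), (7, 10), (8, 0), (11, 9), (13, 8)])
v14: WRITE c=5  (c history now [(2, 2), (3, 4), (5, 7), (9, 0), (10, 13), (12, 12), (14, 5)])
v15: WRITE a=2  (a history now [(1, 0), (4, 3), (7, 10), (8, 0), (11, 9), (13, 8), (15, 2)])
v16: WRITE b=1  (b history now [(6, 4), (16, 1)])
v17: WRITE b=5  (b history now [(6, 4), (16, 1), (17, 5)])
READ a @v12: history=[(1, 0), (4, 3), (7, 10), (8, 0), (11, 9), (13, 8), (15, 2)] -> pick v11 -> 9
READ b @v3: history=[(6, 4), (16, 1), (17, 5)] -> no version <= 3 -> NONE
READ c @v15: history=[(2, 2), (3, 4), (5, 7), (9, 0), (10, 13), (12, 12), (14, 5)] -> pick v14 -> 5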